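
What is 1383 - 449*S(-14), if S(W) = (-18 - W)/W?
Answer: 8783/7 ≈ 1254.7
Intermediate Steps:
S(W) = (-18 - W)/W
1383 - 449*S(-14) = 1383 - 449*(-18 - 1*(-14))/(-14) = 1383 - (-449)*(-18 + 14)/14 = 1383 - (-449)*(-4)/14 = 1383 - 449*2/7 = 1383 - 898/7 = 8783/7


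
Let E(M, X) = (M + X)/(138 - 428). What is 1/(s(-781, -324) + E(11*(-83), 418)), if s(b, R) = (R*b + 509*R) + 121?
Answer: 58/5118541 ≈ 1.1331e-5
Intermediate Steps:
s(b, R) = 121 + 509*R + R*b (s(b, R) = (509*R + R*b) + 121 = 121 + 509*R + R*b)
E(M, X) = -M/290 - X/290 (E(M, X) = (M + X)/(-290) = (M + X)*(-1/290) = -M/290 - X/290)
1/(s(-781, -324) + E(11*(-83), 418)) = 1/((121 + 509*(-324) - 324*(-781)) + (-11*(-83)/290 - 1/290*418)) = 1/((121 - 164916 + 253044) + (-1/290*(-913) - 209/145)) = 1/(88249 + (913/290 - 209/145)) = 1/(88249 + 99/58) = 1/(5118541/58) = 58/5118541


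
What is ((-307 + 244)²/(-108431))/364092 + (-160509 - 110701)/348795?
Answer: -713804194039085/918001923487956 ≈ -0.77756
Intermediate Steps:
((-307 + 244)²/(-108431))/364092 + (-160509 - 110701)/348795 = ((-63)²*(-1/108431))*(1/364092) - 271210*1/348795 = (3969*(-1/108431))*(1/364092) - 54242/69759 = -3969/108431*1/364092 - 54242/69759 = -1323/13159619884 - 54242/69759 = -713804194039085/918001923487956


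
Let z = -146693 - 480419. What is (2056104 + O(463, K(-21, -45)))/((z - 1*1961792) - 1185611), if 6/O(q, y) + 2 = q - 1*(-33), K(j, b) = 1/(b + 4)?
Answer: -507857691/932305205 ≈ -0.54473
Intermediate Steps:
z = -627112
K(j, b) = 1/(4 + b)
O(q, y) = 6/(31 + q) (O(q, y) = 6/(-2 + (q - 1*(-33))) = 6/(-2 + (q + 33)) = 6/(-2 + (33 + q)) = 6/(31 + q))
(2056104 + O(463, K(-21, -45)))/((z - 1*1961792) - 1185611) = (2056104 + 6/(31 + 463))/((-627112 - 1*1961792) - 1185611) = (2056104 + 6/494)/((-627112 - 1961792) - 1185611) = (2056104 + 6*(1/494))/(-2588904 - 1185611) = (2056104 + 3/247)/(-3774515) = (507857691/247)*(-1/3774515) = -507857691/932305205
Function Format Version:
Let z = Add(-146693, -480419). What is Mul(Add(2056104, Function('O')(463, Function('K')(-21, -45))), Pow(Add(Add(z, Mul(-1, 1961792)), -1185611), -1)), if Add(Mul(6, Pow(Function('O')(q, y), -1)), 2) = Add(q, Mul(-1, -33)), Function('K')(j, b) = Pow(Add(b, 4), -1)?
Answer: Rational(-507857691, 932305205) ≈ -0.54473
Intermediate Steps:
z = -627112
Function('K')(j, b) = Pow(Add(4, b), -1)
Function('O')(q, y) = Mul(6, Pow(Add(31, q), -1)) (Function('O')(q, y) = Mul(6, Pow(Add(-2, Add(q, Mul(-1, -33))), -1)) = Mul(6, Pow(Add(-2, Add(q, 33)), -1)) = Mul(6, Pow(Add(-2, Add(33, q)), -1)) = Mul(6, Pow(Add(31, q), -1)))
Mul(Add(2056104, Function('O')(463, Function('K')(-21, -45))), Pow(Add(Add(z, Mul(-1, 1961792)), -1185611), -1)) = Mul(Add(2056104, Mul(6, Pow(Add(31, 463), -1))), Pow(Add(Add(-627112, Mul(-1, 1961792)), -1185611), -1)) = Mul(Add(2056104, Mul(6, Pow(494, -1))), Pow(Add(Add(-627112, -1961792), -1185611), -1)) = Mul(Add(2056104, Mul(6, Rational(1, 494))), Pow(Add(-2588904, -1185611), -1)) = Mul(Add(2056104, Rational(3, 247)), Pow(-3774515, -1)) = Mul(Rational(507857691, 247), Rational(-1, 3774515)) = Rational(-507857691, 932305205)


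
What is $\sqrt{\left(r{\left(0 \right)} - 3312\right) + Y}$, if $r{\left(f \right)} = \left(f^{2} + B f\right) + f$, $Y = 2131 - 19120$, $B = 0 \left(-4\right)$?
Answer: $i \sqrt{20301} \approx 142.48 i$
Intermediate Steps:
$B = 0$
$Y = -16989$ ($Y = 2131 - 19120 = -16989$)
$r{\left(f \right)} = f + f^{2}$ ($r{\left(f \right)} = \left(f^{2} + 0 f\right) + f = \left(f^{2} + 0\right) + f = f^{2} + f = f + f^{2}$)
$\sqrt{\left(r{\left(0 \right)} - 3312\right) + Y} = \sqrt{\left(0 \left(1 + 0\right) - 3312\right) - 16989} = \sqrt{\left(0 \cdot 1 - 3312\right) - 16989} = \sqrt{\left(0 - 3312\right) - 16989} = \sqrt{-3312 - 16989} = \sqrt{-20301} = i \sqrt{20301}$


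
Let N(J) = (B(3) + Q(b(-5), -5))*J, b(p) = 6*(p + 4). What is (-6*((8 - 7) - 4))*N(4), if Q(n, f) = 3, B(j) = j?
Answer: 432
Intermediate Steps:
b(p) = 24 + 6*p (b(p) = 6*(4 + p) = 24 + 6*p)
N(J) = 6*J (N(J) = (3 + 3)*J = 6*J)
(-6*((8 - 7) - 4))*N(4) = (-6*((8 - 7) - 4))*(6*4) = -6*(1 - 4)*24 = -6*(-3)*24 = 18*24 = 432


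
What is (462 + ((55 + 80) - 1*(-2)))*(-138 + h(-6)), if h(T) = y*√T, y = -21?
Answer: -82662 - 12579*I*√6 ≈ -82662.0 - 30812.0*I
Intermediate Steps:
h(T) = -21*√T
(462 + ((55 + 80) - 1*(-2)))*(-138 + h(-6)) = (462 + ((55 + 80) - 1*(-2)))*(-138 - 21*I*√6) = (462 + (135 + 2))*(-138 - 21*I*√6) = (462 + 137)*(-138 - 21*I*√6) = 599*(-138 - 21*I*√6) = -82662 - 12579*I*√6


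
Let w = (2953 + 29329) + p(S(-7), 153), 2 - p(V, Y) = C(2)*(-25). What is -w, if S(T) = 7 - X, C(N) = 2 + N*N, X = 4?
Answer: -32434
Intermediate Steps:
C(N) = 2 + N²
S(T) = 3 (S(T) = 7 - 1*4 = 7 - 4 = 3)
p(V, Y) = 152 (p(V, Y) = 2 - (2 + 2²)*(-25) = 2 - (2 + 4)*(-25) = 2 - 6*(-25) = 2 - 1*(-150) = 2 + 150 = 152)
w = 32434 (w = (2953 + 29329) + 152 = 32282 + 152 = 32434)
-w = -1*32434 = -32434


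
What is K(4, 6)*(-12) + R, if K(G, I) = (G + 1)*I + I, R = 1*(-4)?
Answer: -436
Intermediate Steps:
R = -4
K(G, I) = I + I*(1 + G) (K(G, I) = (1 + G)*I + I = I*(1 + G) + I = I + I*(1 + G))
K(4, 6)*(-12) + R = (6*(2 + 4))*(-12) - 4 = (6*6)*(-12) - 4 = 36*(-12) - 4 = -432 - 4 = -436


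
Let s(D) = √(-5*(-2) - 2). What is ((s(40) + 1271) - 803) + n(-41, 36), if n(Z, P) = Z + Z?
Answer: 386 + 2*√2 ≈ 388.83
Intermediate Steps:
n(Z, P) = 2*Z
s(D) = 2*√2 (s(D) = √(10 - 2) = √8 = 2*√2)
((s(40) + 1271) - 803) + n(-41, 36) = ((2*√2 + 1271) - 803) + 2*(-41) = ((1271 + 2*√2) - 803) - 82 = (468 + 2*√2) - 82 = 386 + 2*√2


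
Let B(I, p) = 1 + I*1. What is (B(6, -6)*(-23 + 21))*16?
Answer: -224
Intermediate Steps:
B(I, p) = 1 + I
(B(6, -6)*(-23 + 21))*16 = ((1 + 6)*(-23 + 21))*16 = (7*(-2))*16 = -14*16 = -224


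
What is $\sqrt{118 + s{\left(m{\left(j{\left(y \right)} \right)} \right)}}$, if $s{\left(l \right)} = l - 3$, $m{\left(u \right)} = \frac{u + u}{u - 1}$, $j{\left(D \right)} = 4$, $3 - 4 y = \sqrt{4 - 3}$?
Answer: $\frac{\sqrt{1059}}{3} \approx 10.847$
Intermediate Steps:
$y = \frac{1}{2}$ ($y = \frac{3}{4} - \frac{\sqrt{4 - 3}}{4} = \frac{3}{4} - \frac{\sqrt{1}}{4} = \frac{3}{4} - \frac{1}{4} = \frac{1}{2} \approx 0.5$)
$m{\left(u \right)} = \frac{2 u}{-1 + u}$
$s{\left(l \right)} = -3 + l$
$\sqrt{118 + s{\left(m{\left(j{\left(y \right)} \right)} \right)}} = \sqrt{118 - \left(3 - \frac{8}{-1 + 4}\right)} = \sqrt{118 - \left(3 - \frac{8}{3}\right)} = \sqrt{118 + \left(-3 + \frac{8}{3}\right)} = \sqrt{118 - \frac{1}{3}} = \sqrt{\frac{353}{3}} = \frac{\sqrt{1059}}{3}$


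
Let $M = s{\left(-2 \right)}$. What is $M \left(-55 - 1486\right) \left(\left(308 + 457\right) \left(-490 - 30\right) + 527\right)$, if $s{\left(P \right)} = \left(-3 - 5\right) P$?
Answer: $9795163088$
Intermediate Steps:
$s{\left(P \right)} = - 8 P$
$M = 16$ ($M = \left(-8\right) \left(-2\right) = 16$)
$M \left(-55 - 1486\right) \left(\left(308 + 457\right) \left(-490 - 30\right) + 527\right) = 16 \left(-55 - 1486\right) \left(\left(308 + 457\right) \left(-490 - 30\right) + 527\right) = 16 \left(- 1541 \left(765 \left(-520\right) + 527\right)\right) = 16 \left(- 1541 \left(-397800 + 527\right)\right) = 16 \left(\left(-1541\right) \left(-397273\right)\right) = 16 \cdot 612197693 = 9795163088$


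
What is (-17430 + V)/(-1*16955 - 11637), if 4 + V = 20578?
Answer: -393/3574 ≈ -0.10996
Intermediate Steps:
V = 20574 (V = -4 + 20578 = 20574)
(-17430 + V)/(-1*16955 - 11637) = (-17430 + 20574)/(-1*16955 - 11637) = 3144/(-16955 - 11637) = 3144/(-28592) = 3144*(-1/28592) = -393/3574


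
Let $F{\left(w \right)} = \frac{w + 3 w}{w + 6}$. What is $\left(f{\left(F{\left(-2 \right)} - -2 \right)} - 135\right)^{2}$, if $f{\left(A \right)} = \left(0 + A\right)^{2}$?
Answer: $18225$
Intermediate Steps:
$F{\left(w \right)} = \frac{4 w}{6 + w}$
$f{\left(A \right)} = A^{2}$
$\left(f{\left(F{\left(-2 \right)} - -2 \right)} - 135\right)^{2} = \left(\left(4 \left(-2\right) \frac{1}{6 - 2} - -2\right)^{2} - 135\right)^{2} = \left(\left(4 \left(-2\right) \frac{1}{4} + 2\right)^{2} - 135\right)^{2} = \left(\left(-2 + 2\right)^{2} - 135\right)^{2} = \left(0^{2} - 135\right)^{2} = \left(0 - 135\right)^{2} = \left(-135\right)^{2} = 18225$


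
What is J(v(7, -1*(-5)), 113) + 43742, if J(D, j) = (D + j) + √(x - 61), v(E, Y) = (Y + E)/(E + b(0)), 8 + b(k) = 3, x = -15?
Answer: 43861 + 2*I*√19 ≈ 43861.0 + 8.7178*I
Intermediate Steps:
b(k) = -5 (b(k) = -8 + 3 = -5)
v(E, Y) = (E + Y)/(-5 + E) (v(E, Y) = (Y + E)/(E - 5) = (E + Y)/(-5 + E))
J(D, j) = D + j + 2*I*√19 (J(D, j) = (D + j) + √(-15 - 61) = (D + j) + √(-76) = (D + j) + 2*I*√19 = D + j + 2*I*√19)
J(v(7, -1*(-5)), 113) + 43742 = ((7 - 1*(-5))/(-5 + 7) + 113 + 2*I*√19) + 43742 = ((7 + 5)/2 + 113 + 2*I*√19) + 43742 = ((½)*12 + 113 + 2*I*√19) + 43742 = (6 + 113 + 2*I*√19) + 43742 = (119 + 2*I*√19) + 43742 = 43861 + 2*I*√19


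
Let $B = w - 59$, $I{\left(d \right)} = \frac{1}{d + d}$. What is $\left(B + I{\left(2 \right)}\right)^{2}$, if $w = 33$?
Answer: $\frac{10609}{16} \approx 663.06$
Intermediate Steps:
$I{\left(d \right)} = \frac{1}{2 d}$
$B = -26$ ($B = 33 - 59 = -26$)
$\left(B + I{\left(2 \right)}\right)^{2} = \left(-26 + \frac{1}{2 \cdot 2}\right)^{2} = \left(-26 + \frac{1}{2} \cdot \frac{1}{2}\right)^{2} = \left(-26 + \frac{1}{4}\right)^{2} = \left(- \frac{103}{4}\right)^{2} = \frac{10609}{16}$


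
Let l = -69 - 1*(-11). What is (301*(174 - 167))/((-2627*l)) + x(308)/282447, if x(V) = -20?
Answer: 592068509/43035319602 ≈ 0.013758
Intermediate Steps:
l = -58 (l = -69 + 11 = -58)
(301*(174 - 167))/((-2627*l)) + x(308)/282447 = (301*(174 - 167))/((-2627*(-58))) - 20/282447 = (301*7)/152366 - 20*1/282447 = 2107*(1/152366) - 20/282447 = 2107/152366 - 20/282447 = 592068509/43035319602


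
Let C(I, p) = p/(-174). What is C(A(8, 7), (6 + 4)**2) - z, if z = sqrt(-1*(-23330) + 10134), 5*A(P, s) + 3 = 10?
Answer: -50/87 - 2*sqrt(8366) ≈ -183.51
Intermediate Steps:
A(P, s) = 7/5 (A(P, s) = -3/5 + (1/5)*10 = -3/5 + 2 = 7/5)
C(I, p) = -p/174 (C(I, p) = p*(-1/174) = -p/174)
z = 2*sqrt(8366) (z = sqrt(23330 + 10134) = sqrt(33464) = 2*sqrt(8366) ≈ 182.93)
C(A(8, 7), (6 + 4)**2) - z = -(6 + 4)**2/174 - 2*sqrt(8366) = -1/174*10**2 - 2*sqrt(8366) = -1/174*100 - 2*sqrt(8366) = -50/87 - 2*sqrt(8366)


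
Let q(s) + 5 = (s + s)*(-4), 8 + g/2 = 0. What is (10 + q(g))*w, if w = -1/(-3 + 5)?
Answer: -133/2 ≈ -66.500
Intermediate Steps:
g = -16 (g = -16 + 2*0 = -16 + 0 = -16)
q(s) = -5 - 8*s (q(s) = -5 + (s + s)*(-4) = -5 + (2*s)*(-4) = -5 - 8*s)
w = -½ (w = -1/2 = -1*½ = -½ ≈ -0.50000)
(10 + q(g))*w = (10 + (-5 - 8*(-16)))*(-½) = (10 + (-5 + 128))*(-½) = (10 + 123)*(-½) = 133*(-½) = -133/2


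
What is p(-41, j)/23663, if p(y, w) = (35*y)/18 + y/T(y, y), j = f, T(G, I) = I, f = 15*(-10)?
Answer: -1417/425934 ≈ -0.0033268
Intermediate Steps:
f = -150
j = -150
p(y, w) = 1 + 35*y/18 (p(y, w) = (35*y)/18 + y/y = (35*y)*(1/18) + 1 = 35*y/18 + 1 = 1 + 35*y/18)
p(-41, j)/23663 = (1 + (35/18)*(-41))/23663 = (1 - 1435/18)*(1/23663) = -1417/18*1/23663 = -1417/425934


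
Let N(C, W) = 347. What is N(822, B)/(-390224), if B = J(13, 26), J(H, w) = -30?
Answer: -347/390224 ≈ -0.00088923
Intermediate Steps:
B = -30
N(822, B)/(-390224) = 347/(-390224) = 347*(-1/390224) = -347/390224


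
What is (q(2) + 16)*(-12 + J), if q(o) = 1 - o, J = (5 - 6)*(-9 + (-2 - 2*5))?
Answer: 135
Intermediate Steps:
J = 21 (J = -(-9 + (-2 - 10)) = -(-9 - 12) = -1*(-21) = 21)
(q(2) + 16)*(-12 + J) = ((1 - 1*2) + 16)*(-12 + 21) = ((1 - 2) + 16)*9 = (-1 + 16)*9 = 15*9 = 135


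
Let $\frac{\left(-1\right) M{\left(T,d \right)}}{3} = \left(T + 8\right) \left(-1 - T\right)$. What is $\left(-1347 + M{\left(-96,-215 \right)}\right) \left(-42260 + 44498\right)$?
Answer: $53114454$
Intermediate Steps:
$M{\left(T,d \right)} = - 3 \left(-1 - T\right) \left(8 + T\right)$ ($M{\left(T,d \right)} = - 3 \left(T + 8\right) \left(-1 - T\right) = - 3 \left(8 + T\right) \left(-1 - T\right) = - 3 \left(-1 - T\right) \left(8 + T\right)$)
$\left(-1347 + M{\left(-96,-215 \right)}\right) \left(-42260 + 44498\right) = \left(-1347 + \left(24 + 3 \left(-96\right)^{2} + 27 \left(-96\right)\right)\right) \left(-42260 + 44498\right) = \left(-1347 + \left(24 + 3 \cdot 9216 - 2592\right)\right) 2238 = \left(-1347 + \left(24 + 27648 - 2592\right)\right) 2238 = \left(-1347 + 25080\right) 2238 = 23733 \cdot 2238 = 53114454$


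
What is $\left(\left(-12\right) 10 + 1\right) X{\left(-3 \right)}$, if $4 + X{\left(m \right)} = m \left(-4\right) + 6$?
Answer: $-1666$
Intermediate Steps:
$X{\left(m \right)} = 2 - 4 m$ ($X{\left(m \right)} = -4 + \left(m \left(-4\right) + 6\right) = -4 - \left(-6 + 4 m\right) = 2 - 4 m$)
$\left(\left(-12\right) 10 + 1\right) X{\left(-3 \right)} = \left(\left(-12\right) 10 + 1\right) \left(2 - -12\right) = \left(-120 + 1\right) \left(2 + 12\right) = \left(-119\right) 14 = -1666$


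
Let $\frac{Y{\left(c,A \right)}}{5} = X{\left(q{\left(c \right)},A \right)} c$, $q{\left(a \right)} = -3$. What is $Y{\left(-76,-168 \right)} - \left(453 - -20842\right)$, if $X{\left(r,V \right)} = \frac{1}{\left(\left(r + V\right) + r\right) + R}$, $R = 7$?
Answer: $- \frac{3555885}{167} \approx -21293.0$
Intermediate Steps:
$X{\left(r,V \right)} = \frac{1}{7 + V + 2 r}$ ($X{\left(r,V \right)} = \frac{1}{\left(\left(r + V\right) + r\right) + 7} = \frac{1}{\left(\left(V + r\right) + r\right) + 7} = \frac{1}{\left(V + 2 r\right) + 7} = \frac{1}{7 + V + 2 r}$)
$Y{\left(c,A \right)} = \frac{5 c}{1 + A}$ ($Y{\left(c,A \right)} = 5 \frac{c}{7 + A + 2 \left(-3\right)} = 5 \frac{c}{7 + A - 6} = 5 \frac{c}{1 + A} = \frac{5 c}{1 + A}$)
$Y{\left(-76,-168 \right)} - \left(453 - -20842\right) = 5 \left(-76\right) \frac{1}{1 - 168} - \left(453 - -20842\right) = 5 \left(-76\right) \frac{1}{-167} - \left(453 + 20842\right) = 5 \left(-76\right) \left(- \frac{1}{167}\right) - 21295 = \frac{380}{167} - 21295 = - \frac{3555885}{167}$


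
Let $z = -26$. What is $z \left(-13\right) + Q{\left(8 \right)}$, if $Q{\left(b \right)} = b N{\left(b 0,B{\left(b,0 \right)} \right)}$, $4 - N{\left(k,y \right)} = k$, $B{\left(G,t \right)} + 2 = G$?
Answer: $370$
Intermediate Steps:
$B{\left(G,t \right)} = -2 + G$
$N{\left(k,y \right)} = 4 - k$
$Q{\left(b \right)} = 4 b$ ($Q{\left(b \right)} = b \left(4 - b 0\right) = b \left(4 - 0\right) = b \left(4 + 0\right) = b 4 = 4 b$)
$z \left(-13\right) + Q{\left(8 \right)} = \left(-26\right) \left(-13\right) + 4 \cdot 8 = 338 + 32 = 370$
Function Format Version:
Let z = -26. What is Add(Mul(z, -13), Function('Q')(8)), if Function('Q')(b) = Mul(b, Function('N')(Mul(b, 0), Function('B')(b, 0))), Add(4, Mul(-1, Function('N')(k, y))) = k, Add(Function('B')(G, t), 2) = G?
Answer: 370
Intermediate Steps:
Function('B')(G, t) = Add(-2, G)
Function('N')(k, y) = Add(4, Mul(-1, k))
Function('Q')(b) = Mul(4, b) (Function('Q')(b) = Mul(b, Add(4, Mul(-1, Mul(b, 0)))) = Mul(b, Add(4, Mul(-1, 0))) = Mul(b, Add(4, 0)) = Mul(b, 4) = Mul(4, b))
Add(Mul(z, -13), Function('Q')(8)) = Add(Mul(-26, -13), Mul(4, 8)) = Add(338, 32) = 370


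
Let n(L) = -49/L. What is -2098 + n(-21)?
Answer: -6287/3 ≈ -2095.7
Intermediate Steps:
-2098 + n(-21) = -2098 - 49/(-21) = -2098 - 49*(-1/21) = -2098 + 7/3 = -6287/3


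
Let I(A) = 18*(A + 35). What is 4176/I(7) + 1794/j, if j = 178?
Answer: 29161/1869 ≈ 15.602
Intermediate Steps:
I(A) = 630 + 18*A (I(A) = 18*(35 + A) = 630 + 18*A)
4176/I(7) + 1794/j = 4176/(630 + 18*7) + 1794/178 = 4176/(630 + 126) + 1794*(1/178) = 4176/756 + 897/89 = 4176*(1/756) + 897/89 = 116/21 + 897/89 = 29161/1869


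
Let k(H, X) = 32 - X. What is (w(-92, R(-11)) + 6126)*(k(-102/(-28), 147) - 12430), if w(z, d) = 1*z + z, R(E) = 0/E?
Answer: -74542390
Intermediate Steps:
R(E) = 0
w(z, d) = 2*z (w(z, d) = z + z = 2*z)
(w(-92, R(-11)) + 6126)*(k(-102/(-28), 147) - 12430) = (2*(-92) + 6126)*((32 - 1*147) - 12430) = (-184 + 6126)*((32 - 147) - 12430) = 5942*(-115 - 12430) = 5942*(-12545) = -74542390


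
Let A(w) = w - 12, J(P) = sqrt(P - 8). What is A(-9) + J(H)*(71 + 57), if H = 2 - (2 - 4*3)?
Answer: 235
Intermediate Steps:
H = 12 (H = 2 - (2 - 12) = 2 - 1*(-10) = 2 + 10 = 12)
J(P) = sqrt(-8 + P)
A(w) = -12 + w
A(-9) + J(H)*(71 + 57) = (-12 - 9) + sqrt(-8 + 12)*(71 + 57) = -21 + sqrt(4)*128 = -21 + 2*128 = -21 + 256 = 235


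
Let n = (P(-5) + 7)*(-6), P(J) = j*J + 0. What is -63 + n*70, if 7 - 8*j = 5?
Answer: -2478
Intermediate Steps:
j = ¼ (j = 7/8 - ⅛*5 = 7/8 - 5/8 = ¼ ≈ 0.25000)
P(J) = J/4 (P(J) = J/4 + 0 = J/4)
n = -69/2 (n = ((¼)*(-5) + 7)*(-6) = (-5/4 + 7)*(-6) = (23/4)*(-6) = -69/2 ≈ -34.500)
-63 + n*70 = -63 - 69/2*70 = -63 - 2415 = -2478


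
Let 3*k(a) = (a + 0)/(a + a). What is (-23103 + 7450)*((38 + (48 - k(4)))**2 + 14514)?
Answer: -12330322037/36 ≈ -3.4251e+8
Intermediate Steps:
k(a) = 1/6 (k(a) = ((a + 0)/(a + a))/3 = (a/((2*a)))/3 = (a*(1/(2*a)))/3 = (1/3)*(1/2) = 1/6)
(-23103 + 7450)*((38 + (48 - k(4)))**2 + 14514) = (-23103 + 7450)*((38 + (48 - 1*1/6))**2 + 14514) = -15653*((38 + (48 - 1/6))**2 + 14514) = -15653*((38 + 287/6)**2 + 14514) = -15653*((515/6)**2 + 14514) = -15653*(265225/36 + 14514) = -15653*787729/36 = -12330322037/36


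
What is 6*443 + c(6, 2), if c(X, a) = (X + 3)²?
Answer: 2739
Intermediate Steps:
c(X, a) = (3 + X)²
6*443 + c(6, 2) = 6*443 + (3 + 6)² = 2658 + 9² = 2658 + 81 = 2739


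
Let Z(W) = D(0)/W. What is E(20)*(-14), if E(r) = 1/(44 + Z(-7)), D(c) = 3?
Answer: -98/305 ≈ -0.32131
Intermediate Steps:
Z(W) = 3/W
E(r) = 7/305 (E(r) = 1/(44 + 3/(-7)) = 1/(44 + 3*(-⅐)) = 1/(44 - 3/7) = 1/(305/7) = 7/305)
E(20)*(-14) = (7/305)*(-14) = -98/305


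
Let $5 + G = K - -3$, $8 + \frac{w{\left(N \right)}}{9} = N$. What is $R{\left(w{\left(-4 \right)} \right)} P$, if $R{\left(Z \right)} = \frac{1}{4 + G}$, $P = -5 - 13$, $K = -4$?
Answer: $9$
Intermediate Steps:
$w{\left(N \right)} = -72 + 9 N$
$G = -6$ ($G = -5 - 1 = -6$)
$P = -18$
$R{\left(Z \right)} = - \frac{1}{2}$ ($R{\left(Z \right)} = \frac{1}{4 - 6} = \frac{1}{-2} = - \frac{1}{2}$)
$R{\left(w{\left(-4 \right)} \right)} P = \left(- \frac{1}{2}\right) \left(-18\right) = 9$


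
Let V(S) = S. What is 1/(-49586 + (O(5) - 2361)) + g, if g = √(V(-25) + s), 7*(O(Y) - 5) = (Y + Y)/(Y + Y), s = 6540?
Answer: -7/363593 + √6515 ≈ 80.716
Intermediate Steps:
O(Y) = 36/7 (O(Y) = 5 + ((Y + Y)/(Y + Y))/7 = 5 + ((2*Y)/((2*Y)))/7 = 5 + ((2*Y)*(1/(2*Y)))/7 = 5 + (⅐)*1 = 5 + ⅐ = 36/7)
g = √6515 (g = √(-25 + 6540) = √6515 ≈ 80.716)
1/(-49586 + (O(5) - 2361)) + g = 1/(-49586 + (36/7 - 2361)) + √6515 = 1/(-49586 - 16491/7) + √6515 = 1/(-363593/7) + √6515 = -7/363593 + √6515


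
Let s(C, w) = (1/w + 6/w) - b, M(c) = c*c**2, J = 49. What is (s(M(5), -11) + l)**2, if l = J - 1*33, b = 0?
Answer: 28561/121 ≈ 236.04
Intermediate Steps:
M(c) = c**3
s(C, w) = 7/w (s(C, w) = (1/w + 6/w) - 1*0 = (1/w + 6/w) + 0 = 7/w + 0 = 7/w)
l = 16 (l = 49 - 1*33 = 49 - 33 = 16)
(s(M(5), -11) + l)**2 = (7/(-11) + 16)**2 = (7*(-1/11) + 16)**2 = (-7/11 + 16)**2 = (169/11)**2 = 28561/121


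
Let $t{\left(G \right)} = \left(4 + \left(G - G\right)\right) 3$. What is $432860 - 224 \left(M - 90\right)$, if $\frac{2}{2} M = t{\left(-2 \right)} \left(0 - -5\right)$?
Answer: $439580$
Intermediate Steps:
$t{\left(G \right)} = 12$ ($t{\left(G \right)} = \left(4 + 0\right) 3 = 4 \cdot 3 = 12$)
$M = 60$ ($M = 12 \left(0 - -5\right) = 12 \left(0 + 5\right) = 12 \cdot 5 = 60$)
$432860 - 224 \left(M - 90\right) = 432860 - 224 \left(60 - 90\right) = 432860 - -6720 = 432860 + 6720 = 439580$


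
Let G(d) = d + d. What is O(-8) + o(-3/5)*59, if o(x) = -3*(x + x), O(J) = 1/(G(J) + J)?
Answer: 25483/120 ≈ 212.36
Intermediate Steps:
G(d) = 2*d
O(J) = 1/(3*J) (O(J) = 1/(2*J + J) = 1/(3*J))
o(x) = -6*x
O(-8) + o(-3/5)*59 = (⅓)/(-8) - (-18)/5*59 = (⅓)*(-⅛) - (-18)/5*59 = -1/24 - 6*(-⅗)*59 = -1/24 + (18/5)*59 = -1/24 + 1062/5 = 25483/120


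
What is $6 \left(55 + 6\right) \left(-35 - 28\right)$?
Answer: $-23058$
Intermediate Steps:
$6 \left(55 + 6\right) \left(-35 - 28\right) = 6 \cdot 61 \left(-63\right) = 6 \left(-3843\right) = -23058$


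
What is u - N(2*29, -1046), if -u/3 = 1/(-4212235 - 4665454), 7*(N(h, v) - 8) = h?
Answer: -1012056525/62143823 ≈ -16.286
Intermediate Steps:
N(h, v) = 8 + h/7
u = 3/8877689 (u = -3/(-4212235 - 4665454) = -3/(-8877689) = -3*(-1/8877689) = 3/8877689 ≈ 3.3793e-7)
u - N(2*29, -1046) = 3/8877689 - (8 + (2*29)/7) = 3/8877689 - (8 + (1/7)*58) = 3/8877689 - (8 + 58/7) = 3/8877689 - 1*114/7 = 3/8877689 - 114/7 = -1012056525/62143823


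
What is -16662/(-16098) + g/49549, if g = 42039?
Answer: 250388210/132939967 ≈ 1.8835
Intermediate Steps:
-16662/(-16098) + g/49549 = -16662/(-16098) + 42039/49549 = -16662*(-1/16098) + 42039*(1/49549) = 2777/2683 + 42039/49549 = 250388210/132939967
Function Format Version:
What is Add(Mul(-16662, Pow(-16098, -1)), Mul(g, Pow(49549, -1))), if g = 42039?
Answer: Rational(250388210, 132939967) ≈ 1.8835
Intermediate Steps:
Add(Mul(-16662, Pow(-16098, -1)), Mul(g, Pow(49549, -1))) = Add(Mul(-16662, Pow(-16098, -1)), Mul(42039, Pow(49549, -1))) = Add(Mul(-16662, Rational(-1, 16098)), Mul(42039, Rational(1, 49549))) = Add(Rational(2777, 2683), Rational(42039, 49549)) = Rational(250388210, 132939967)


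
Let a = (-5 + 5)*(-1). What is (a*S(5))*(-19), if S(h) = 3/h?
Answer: 0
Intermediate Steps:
a = 0 (a = 0*(-1) = 0)
(a*S(5))*(-19) = (0*(3/5))*(-19) = (0*(3*(⅕)))*(-19) = (0*(⅗))*(-19) = 0*(-19) = 0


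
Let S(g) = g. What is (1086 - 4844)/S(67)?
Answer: -3758/67 ≈ -56.090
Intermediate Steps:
(1086 - 4844)/S(67) = (1086 - 4844)/67 = -3758*1/67 = -3758/67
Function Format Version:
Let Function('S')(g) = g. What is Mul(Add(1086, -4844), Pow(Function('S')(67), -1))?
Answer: Rational(-3758, 67) ≈ -56.090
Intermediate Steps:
Mul(Add(1086, -4844), Pow(Function('S')(67), -1)) = Mul(Add(1086, -4844), Pow(67, -1)) = Mul(-3758, Rational(1, 67)) = Rational(-3758, 67)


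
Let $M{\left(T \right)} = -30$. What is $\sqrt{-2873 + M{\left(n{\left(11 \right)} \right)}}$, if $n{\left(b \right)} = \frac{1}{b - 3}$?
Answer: $i \sqrt{2903} \approx 53.88 i$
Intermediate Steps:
$n{\left(b \right)} = \frac{1}{-3 + b}$
$\sqrt{-2873 + M{\left(n{\left(11 \right)} \right)}} = \sqrt{-2873 - 30} = \sqrt{-2903} = i \sqrt{2903}$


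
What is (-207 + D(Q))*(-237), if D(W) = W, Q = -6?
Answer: 50481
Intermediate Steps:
(-207 + D(Q))*(-237) = (-207 - 6)*(-237) = -213*(-237) = 50481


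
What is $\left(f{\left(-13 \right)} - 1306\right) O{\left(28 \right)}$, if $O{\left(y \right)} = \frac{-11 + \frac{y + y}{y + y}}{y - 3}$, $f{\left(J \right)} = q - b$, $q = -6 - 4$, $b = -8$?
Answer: $\frac{2616}{5} \approx 523.2$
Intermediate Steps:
$q = -10$ ($q = -6 - 4 = -10$)
$f{\left(J \right)} = -2$ ($f{\left(J \right)} = -10 - -8 = -10 + 8 = -2$)
$O{\left(y \right)} = - \frac{10}{-3 + y}$ ($O{\left(y \right)} = \frac{-11 + \frac{2 y}{2 y}}{-3 + y} = \frac{-11 + 2 y \frac{1}{2 y}}{-3 + y} = \frac{-11 + 1}{-3 + y} = - \frac{10}{-3 + y}$)
$\left(f{\left(-13 \right)} - 1306\right) O{\left(28 \right)} = \left(-2 - 1306\right) \left(- \frac{10}{-3 + 28}\right) = - 1308 \left(- \frac{10}{25}\right) = - 1308 \left(\left(-10\right) \frac{1}{25}\right) = \left(-1308\right) \left(- \frac{2}{5}\right) = \frac{2616}{5}$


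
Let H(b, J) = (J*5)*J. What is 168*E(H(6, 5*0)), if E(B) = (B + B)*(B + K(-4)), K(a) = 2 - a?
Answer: 0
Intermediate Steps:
H(b, J) = 5*J² (H(b, J) = (5*J)*J = 5*J²)
E(B) = 2*B*(6 + B) (E(B) = (B + B)*(B + (2 - 1*(-4))) = (2*B)*(B + (2 + 4)) = (2*B)*(B + 6) = (2*B)*(6 + B) = 2*B*(6 + B))
168*E(H(6, 5*0)) = 168*(2*(5*(5*0)²)*(6 + 5*(5*0)²)) = 168*(2*(5*0²)*(6 + 5*0²)) = 168*(2*(5*0)*(6 + 5*0)) = 168*(2*0*(6 + 0)) = 168*(2*0*6) = 168*0 = 0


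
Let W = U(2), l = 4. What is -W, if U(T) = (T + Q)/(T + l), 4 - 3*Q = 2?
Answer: -4/9 ≈ -0.44444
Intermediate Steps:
Q = ⅔ (Q = 4/3 - ⅓*2 = 4/3 - ⅔ = ⅔ ≈ 0.66667)
U(T) = (⅔ + T)/(4 + T) (U(T) = (T + ⅔)/(T + 4) = (⅔ + T)/(4 + T))
W = 4/9 (W = (⅔ + 2)/(4 + 2) = (8/3)/6 = (⅙)*(8/3) = 4/9 ≈ 0.44444)
-W = -1*4/9 = -4/9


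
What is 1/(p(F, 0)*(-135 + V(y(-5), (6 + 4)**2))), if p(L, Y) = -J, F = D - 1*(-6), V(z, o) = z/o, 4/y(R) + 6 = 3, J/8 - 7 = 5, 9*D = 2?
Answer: 25/324032 ≈ 7.7153e-5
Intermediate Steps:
D = 2/9 (D = (1/9)*2 = 2/9 ≈ 0.22222)
J = 96 (J = 56 + 8*5 = 56 + 40 = 96)
y(R) = -4/3 (y(R) = 4/(-6 + 3) = 4/(-3) = 4*(-1/3) = -4/3)
F = 56/9 (F = 2/9 - 1*(-6) = 2/9 + 6 = 56/9 ≈ 6.2222)
p(L, Y) = -96 (p(L, Y) = -1*96 = -96)
1/(p(F, 0)*(-135 + V(y(-5), (6 + 4)**2))) = 1/(-96*(-135 - 4/(3*(6 + 4)**2))) = 1/(-96*(-135 - 4/(3*(10**2)))) = 1/(-96*(-135 - 4/3/100)) = 1/(-96*(-135 - 4/3*1/100)) = 1/(-96*(-135 - 1/75)) = 1/(-96*(-10126/75)) = 1/(324032/25) = 25/324032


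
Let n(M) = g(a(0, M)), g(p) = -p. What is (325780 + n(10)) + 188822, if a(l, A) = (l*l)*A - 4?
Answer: 514606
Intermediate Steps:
a(l, A) = -4 + A*l**2 (a(l, A) = l**2*A - 4 = A*l**2 - 4 = -4 + A*l**2)
n(M) = 4 (n(M) = -(-4 + M*0**2) = -(-4 + M*0) = -(-4 + 0) = -1*(-4) = 4)
(325780 + n(10)) + 188822 = (325780 + 4) + 188822 = 325784 + 188822 = 514606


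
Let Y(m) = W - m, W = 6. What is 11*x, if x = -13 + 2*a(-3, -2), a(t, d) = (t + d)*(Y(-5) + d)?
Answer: -1133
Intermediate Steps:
Y(m) = 6 - m
a(t, d) = (11 + d)*(d + t) (a(t, d) = (t + d)*((6 - 1*(-5)) + d) = (d + t)*((6 + 5) + d) = (d + t)*(11 + d) = (11 + d)*(d + t))
x = -103 (x = -13 + 2*((-2)**2 + 11*(-2) + 11*(-3) - 2*(-3)) = -13 + 2*(4 - 22 - 33 + 6) = -13 + 2*(-45) = -13 - 90 = -103)
11*x = 11*(-103) = -1133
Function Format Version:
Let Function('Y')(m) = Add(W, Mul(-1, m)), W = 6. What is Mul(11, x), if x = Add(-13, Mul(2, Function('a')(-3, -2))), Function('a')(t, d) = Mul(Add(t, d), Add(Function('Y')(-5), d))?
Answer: -1133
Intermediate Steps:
Function('Y')(m) = Add(6, Mul(-1, m))
Function('a')(t, d) = Mul(Add(11, d), Add(d, t)) (Function('a')(t, d) = Mul(Add(t, d), Add(Add(6, Mul(-1, -5)), d)) = Mul(Add(d, t), Add(Add(6, 5), d)) = Mul(Add(d, t), Add(11, d)) = Mul(Add(11, d), Add(d, t)))
x = -103 (x = Add(-13, Mul(2, Add(Pow(-2, 2), Mul(11, -2), Mul(11, -3), Mul(-2, -3)))) = Add(-13, Mul(2, Add(4, -22, -33, 6))) = Add(-13, Mul(2, -45)) = Add(-13, -90) = -103)
Mul(11, x) = Mul(11, -103) = -1133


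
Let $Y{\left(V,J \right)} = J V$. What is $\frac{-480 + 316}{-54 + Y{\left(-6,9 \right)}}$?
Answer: $\frac{41}{27} \approx 1.5185$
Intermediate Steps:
$\frac{-480 + 316}{-54 + Y{\left(-6,9 \right)}} = \frac{-480 + 316}{-54 + 9 \left(-6\right)} = - \frac{164}{-54 - 54} = - \frac{164}{-108} = \left(-164\right) \left(- \frac{1}{108}\right) = \frac{41}{27}$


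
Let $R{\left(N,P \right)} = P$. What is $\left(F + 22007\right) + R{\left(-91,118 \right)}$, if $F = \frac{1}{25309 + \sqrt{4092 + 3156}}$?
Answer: $\frac{14171908430434}{640538233} - \frac{4 \sqrt{453}}{640538233} \approx 22125.0$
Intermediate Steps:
$F = \frac{1}{25309 + 4 \sqrt{453}}$ ($F = \frac{1}{25309 + \sqrt{7248}} = \frac{1}{25309 + 4 \sqrt{453}} \approx 3.9379 \cdot 10^{-5}$)
$\left(F + 22007\right) + R{\left(-91,118 \right)} = \left(\left(\frac{25309}{640538233} - \frac{4 \sqrt{453}}{640538233}\right) + 22007\right) + 118 = \left(\frac{14096324918940}{640538233} - \frac{4 \sqrt{453}}{640538233}\right) + 118 = \frac{14171908430434}{640538233} - \frac{4 \sqrt{453}}{640538233}$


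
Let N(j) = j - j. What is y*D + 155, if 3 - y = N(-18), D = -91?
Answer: -118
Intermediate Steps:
N(j) = 0
y = 3 (y = 3 - 1*0 = 3 + 0 = 3)
y*D + 155 = 3*(-91) + 155 = -273 + 155 = -118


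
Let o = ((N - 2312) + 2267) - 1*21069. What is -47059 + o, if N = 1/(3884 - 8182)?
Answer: -293007555/4298 ≈ -68173.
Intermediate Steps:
N = -1/4298 (N = 1/(-4298) = -1/4298 ≈ -0.00023267)
o = -90747973/4298 (o = ((-1/4298 - 2312) + 2267) - 1*21069 = (-9936977/4298 + 2267) - 21069 = -193411/4298 - 21069 = -90747973/4298 ≈ -21114.)
-47059 + o = -47059 - 90747973/4298 = -293007555/4298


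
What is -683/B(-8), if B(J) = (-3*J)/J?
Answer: 683/3 ≈ 227.67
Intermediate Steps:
B(J) = -3
-683/B(-8) = -683/(-3) = -683*(-1)/3 = -1*(-683/3) = 683/3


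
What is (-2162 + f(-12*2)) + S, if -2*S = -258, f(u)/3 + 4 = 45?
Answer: -1910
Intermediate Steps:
f(u) = 123 (f(u) = -12 + 3*45 = -12 + 135 = 123)
S = 129 (S = -½*(-258) = 129)
(-2162 + f(-12*2)) + S = (-2162 + 123) + 129 = -2039 + 129 = -1910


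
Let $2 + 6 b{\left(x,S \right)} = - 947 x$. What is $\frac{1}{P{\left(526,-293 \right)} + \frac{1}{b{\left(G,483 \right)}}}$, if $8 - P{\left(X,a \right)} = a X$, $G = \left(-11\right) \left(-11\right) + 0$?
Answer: $\frac{114589}{17661144208} \approx 6.4882 \cdot 10^{-6}$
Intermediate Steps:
$G = 121$ ($G = 121 + 0 = 121$)
$P{\left(X,a \right)} = 8 - X a$ ($P{\left(X,a \right)} = 8 - a X = 8 - X a$)
$b{\left(x,S \right)} = - \frac{1}{3} - \frac{947 x}{6}$ ($b{\left(x,S \right)} = - \frac{1}{3} + \frac{\left(-947\right) x}{6} = - \frac{1}{3} - \frac{947 x}{6}$)
$\frac{1}{P{\left(526,-293 \right)} + \frac{1}{b{\left(G,483 \right)}}} = \frac{1}{\left(8 - 526 \left(-293\right)\right) + \frac{1}{- \frac{1}{3} - \frac{114587}{6}}} = \frac{1}{\left(8 + 154118\right) + \frac{1}{- \frac{1}{3} - \frac{114587}{6}}} = \frac{1}{154126 + \frac{1}{- \frac{114589}{6}}} = \frac{1}{154126 - \frac{6}{114589}} = \frac{1}{\frac{17661144208}{114589}} = \frac{114589}{17661144208}$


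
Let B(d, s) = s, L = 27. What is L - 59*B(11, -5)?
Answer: 322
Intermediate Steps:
L - 59*B(11, -5) = 27 - 59*(-5) = 27 + 295 = 322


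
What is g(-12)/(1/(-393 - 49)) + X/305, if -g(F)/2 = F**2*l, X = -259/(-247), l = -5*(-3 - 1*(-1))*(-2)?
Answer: -191796882941/75335 ≈ -2.5459e+6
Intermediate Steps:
l = -20 (l = -5*(-3 + 1)*(-2) = -5*(-2)*(-2) = 10*(-2) = -20)
X = 259/247 (X = -259*(-1/247) = 259/247 ≈ 1.0486)
g(F) = 40*F**2 (g(F) = -2*F**2*(-20) = -(-40)*F**2 = 40*F**2)
g(-12)/(1/(-393 - 49)) + X/305 = (40*(-12)**2)/(1/(-393 - 49)) + (259/247)/305 = (40*144)/(1/(-442)) + (259/247)*(1/305) = 5760/(-1/442) + 259/75335 = 5760*(-442) + 259/75335 = -2545920 + 259/75335 = -191796882941/75335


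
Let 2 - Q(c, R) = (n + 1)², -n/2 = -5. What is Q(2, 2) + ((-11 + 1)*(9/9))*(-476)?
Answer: 4641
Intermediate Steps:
n = 10 (n = -2*(-5) = 10)
Q(c, R) = -119 (Q(c, R) = 2 - (10 + 1)² = 2 - 1*11² = 2 - 1*121 = 2 - 121 = -119)
Q(2, 2) + ((-11 + 1)*(9/9))*(-476) = -119 + ((-11 + 1)*(9/9))*(-476) = -119 - 90/9*(-476) = -119 - 10*1*(-476) = -119 - 10*(-476) = -119 + 4760 = 4641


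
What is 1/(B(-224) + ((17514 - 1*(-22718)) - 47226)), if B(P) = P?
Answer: -1/7218 ≈ -0.00013854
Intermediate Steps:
1/(B(-224) + ((17514 - 1*(-22718)) - 47226)) = 1/(-224 + ((17514 - 1*(-22718)) - 47226)) = 1/(-224 + ((17514 + 22718) - 47226)) = 1/(-224 + (40232 - 47226)) = 1/(-224 - 6994) = 1/(-7218) = -1/7218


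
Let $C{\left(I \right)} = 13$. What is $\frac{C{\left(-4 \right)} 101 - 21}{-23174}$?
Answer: $- \frac{646}{11587} \approx -0.055752$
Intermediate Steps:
$\frac{C{\left(-4 \right)} 101 - 21}{-23174} = \frac{13 \cdot 101 - 21}{-23174} = \left(1313 - 21\right) \left(- \frac{1}{23174}\right) = 1292 \left(- \frac{1}{23174}\right) = - \frac{646}{11587}$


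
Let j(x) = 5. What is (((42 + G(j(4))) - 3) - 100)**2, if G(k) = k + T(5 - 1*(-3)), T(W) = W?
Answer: 2304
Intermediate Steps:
G(k) = 8 + k (G(k) = k + (5 - 1*(-3)) = k + (5 + 3) = k + 8 = 8 + k)
(((42 + G(j(4))) - 3) - 100)**2 = (((42 + (8 + 5)) - 3) - 100)**2 = (((42 + 13) - 3) - 100)**2 = ((55 - 3) - 100)**2 = (52 - 100)**2 = (-48)**2 = 2304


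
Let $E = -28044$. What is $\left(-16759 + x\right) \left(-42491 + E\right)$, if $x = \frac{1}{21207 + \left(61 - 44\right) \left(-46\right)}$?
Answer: $\frac{4828862411418}{4085} \approx 1.1821 \cdot 10^{9}$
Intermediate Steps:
$x = \frac{1}{20425}$ ($x = \frac{1}{21207 + 17 \left(-46\right)} = \frac{1}{21207 - 782} = \frac{1}{20425} \approx 4.896 \cdot 10^{-5}$)
$\left(-16759 + x\right) \left(-42491 + E\right) = \left(-16759 + \frac{1}{20425}\right) \left(-42491 - 28044\right) = \left(- \frac{342302574}{20425}\right) \left(-70535\right) = \frac{4828862411418}{4085}$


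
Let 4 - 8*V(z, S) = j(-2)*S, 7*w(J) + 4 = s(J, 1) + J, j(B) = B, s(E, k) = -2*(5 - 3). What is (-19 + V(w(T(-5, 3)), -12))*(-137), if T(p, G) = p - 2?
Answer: 5891/2 ≈ 2945.5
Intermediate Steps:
s(E, k) = -4 (s(E, k) = -2*2 = -4)
T(p, G) = -2 + p
w(J) = -8/7 + J/7 (w(J) = -4/7 + (-4 + J)/7 = -4/7 + (-4/7 + J/7) = -8/7 + J/7)
V(z, S) = 1/2 + S/4 (V(z, S) = 1/2 - (-1)*S/4 = 1/2 + S/4)
(-19 + V(w(T(-5, 3)), -12))*(-137) = (-19 + (1/2 + (1/4)*(-12)))*(-137) = (-19 + (1/2 - 3))*(-137) = (-19 - 5/2)*(-137) = -43/2*(-137) = 5891/2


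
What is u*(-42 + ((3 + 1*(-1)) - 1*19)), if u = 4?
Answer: -236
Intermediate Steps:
u*(-42 + ((3 + 1*(-1)) - 1*19)) = 4*(-42 + ((3 + 1*(-1)) - 1*19)) = 4*(-42 + ((3 - 1) - 19)) = 4*(-42 + (2 - 19)) = 4*(-42 - 17) = 4*(-59) = -236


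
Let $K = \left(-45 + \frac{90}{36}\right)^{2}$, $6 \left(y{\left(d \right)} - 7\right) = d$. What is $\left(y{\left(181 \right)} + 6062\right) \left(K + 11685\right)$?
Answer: $\frac{1974849175}{24} \approx 8.2285 \cdot 10^{7}$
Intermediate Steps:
$y{\left(d \right)} = 7 + \frac{d}{6}$
$K = \frac{7225}{4}$ ($K = \left(-45 + 90 \cdot \frac{1}{36}\right)^{2} = \left(-45 + \frac{5}{2}\right)^{2} = \left(- \frac{85}{2}\right)^{2} = \frac{7225}{4} \approx 1806.3$)
$\left(y{\left(181 \right)} + 6062\right) \left(K + 11685\right) = \left(\left(7 + \frac{1}{6} \cdot 181\right) + 6062\right) \left(\frac{7225}{4} + 11685\right) = \left(\left(7 + \frac{181}{6}\right) + 6062\right) \frac{53965}{4} = \left(\frac{223}{6} + 6062\right) \frac{53965}{4} = \frac{36595}{6} \cdot \frac{53965}{4} = \frac{1974849175}{24}$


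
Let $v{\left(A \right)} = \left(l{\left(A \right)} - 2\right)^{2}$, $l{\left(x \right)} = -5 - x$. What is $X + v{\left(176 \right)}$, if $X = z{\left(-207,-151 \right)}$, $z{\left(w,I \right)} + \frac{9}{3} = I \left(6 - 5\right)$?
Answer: $33335$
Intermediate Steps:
$z{\left(w,I \right)} = -3 + I$ ($z{\left(w,I \right)} = -3 + I \left(6 - 5\right) = -3 + I 1 = -3 + I$)
$X = -154$ ($X = -3 - 151 = -154$)
$v{\left(A \right)} = \left(-7 - A\right)^{2}$ ($v{\left(A \right)} = \left(\left(-5 - A\right) - 2\right)^{2} = \left(-7 - A\right)^{2}$)
$X + v{\left(176 \right)} = -154 + \left(7 + 176\right)^{2} = -154 + 183^{2} = -154 + 33489 = 33335$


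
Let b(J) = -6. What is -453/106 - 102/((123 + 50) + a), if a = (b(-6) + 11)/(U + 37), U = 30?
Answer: -747174/153647 ≈ -4.8629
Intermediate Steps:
a = 5/67 (a = (-6 + 11)/(30 + 37) = 5/67 ≈ 0.074627)
-453/106 - 102/((123 + 50) + a) = -453/106 - 102/((123 + 50) + 5/67) = -453*1/106 - 102/(173 + 5/67) = -453/106 - 102/11596/67 = -453/106 - 102*67/11596 = -453/106 - 3417/5798 = -747174/153647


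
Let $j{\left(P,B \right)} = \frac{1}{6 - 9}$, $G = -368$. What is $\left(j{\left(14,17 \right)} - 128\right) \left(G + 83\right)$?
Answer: $36575$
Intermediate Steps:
$j{\left(P,B \right)} = - \frac{1}{3}$ ($j{\left(P,B \right)} = \frac{1}{-3} = - \frac{1}{3}$)
$\left(j{\left(14,17 \right)} - 128\right) \left(G + 83\right) = \left(- \frac{1}{3} - 128\right) \left(-368 + 83\right) = \left(- \frac{385}{3}\right) \left(-285\right) = 36575$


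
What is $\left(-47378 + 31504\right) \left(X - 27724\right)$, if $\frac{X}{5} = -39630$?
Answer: $3585523876$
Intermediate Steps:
$X = -198150$ ($X = 5 \left(-39630\right) = -198150$)
$\left(-47378 + 31504\right) \left(X - 27724\right) = \left(-47378 + 31504\right) \left(-198150 - 27724\right) = \left(-15874\right) \left(-225874\right) = 3585523876$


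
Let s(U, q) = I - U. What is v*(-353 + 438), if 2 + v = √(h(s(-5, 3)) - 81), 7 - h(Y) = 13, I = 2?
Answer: -170 + 85*I*√87 ≈ -170.0 + 792.83*I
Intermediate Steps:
s(U, q) = 2 - U
h(Y) = -6 (h(Y) = 7 - 1*13 = 7 - 13 = -6)
v = -2 + I*√87 (v = -2 + √(-6 - 81) = -2 + √(-87) = -2 + I*√87 ≈ -2.0 + 9.3274*I)
v*(-353 + 438) = (-2 + I*√87)*(-353 + 438) = (-2 + I*√87)*85 = -170 + 85*I*√87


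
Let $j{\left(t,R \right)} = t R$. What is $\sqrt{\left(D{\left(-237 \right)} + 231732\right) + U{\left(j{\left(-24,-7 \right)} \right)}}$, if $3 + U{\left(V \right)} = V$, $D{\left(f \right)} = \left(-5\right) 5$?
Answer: $8 \sqrt{3623} \approx 481.53$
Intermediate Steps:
$D{\left(f \right)} = -25$
$j{\left(t,R \right)} = R t$
$U{\left(V \right)} = -3 + V$
$\sqrt{\left(D{\left(-237 \right)} + 231732\right) + U{\left(j{\left(-24,-7 \right)} \right)}} = \sqrt{\left(-25 + 231732\right) - -165} = \sqrt{231707 + \left(-3 + 168\right)} = \sqrt{231707 + 165} = \sqrt{231872} = 8 \sqrt{3623}$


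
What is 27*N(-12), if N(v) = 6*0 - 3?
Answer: -81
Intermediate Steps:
N(v) = -3 (N(v) = 0 - 3 = -3)
27*N(-12) = 27*(-3) = -81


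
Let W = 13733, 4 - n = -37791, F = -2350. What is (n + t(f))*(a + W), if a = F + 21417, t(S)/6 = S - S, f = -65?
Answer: 1239676000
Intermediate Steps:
n = 37795 (n = 4 - 1*(-37791) = 4 + 37791 = 37795)
t(S) = 0 (t(S) = 6*(S - S) = 6*0 = 0)
a = 19067 (a = -2350 + 21417 = 19067)
(n + t(f))*(a + W) = (37795 + 0)*(19067 + 13733) = 37795*32800 = 1239676000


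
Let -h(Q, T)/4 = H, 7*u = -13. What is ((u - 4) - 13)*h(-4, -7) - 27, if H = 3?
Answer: 1395/7 ≈ 199.29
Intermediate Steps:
u = -13/7 (u = (⅐)*(-13) = -13/7 ≈ -1.8571)
h(Q, T) = -12 (h(Q, T) = -4*3 = -12)
((u - 4) - 13)*h(-4, -7) - 27 = ((-13/7 - 4) - 13)*(-12) - 27 = (-41/7 - 13)*(-12) - 27 = -132/7*(-12) - 27 = 1584/7 - 27 = 1395/7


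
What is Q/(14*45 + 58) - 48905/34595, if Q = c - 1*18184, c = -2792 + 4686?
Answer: -59719919/2380136 ≈ -25.091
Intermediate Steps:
c = 1894
Q = -16290 (Q = 1894 - 1*18184 = 1894 - 18184 = -16290)
Q/(14*45 + 58) - 48905/34595 = -16290/(14*45 + 58) - 48905/34595 = -16290/(630 + 58) - 48905*1/34595 = -16290/688 - 9781/6919 = -16290*1/688 - 9781/6919 = -8145/344 - 9781/6919 = -59719919/2380136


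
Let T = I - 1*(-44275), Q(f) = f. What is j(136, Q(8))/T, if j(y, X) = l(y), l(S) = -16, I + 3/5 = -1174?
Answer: -40/107751 ≈ -0.00037123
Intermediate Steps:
I = -5873/5 (I = -⅗ - 1174 = -5873/5 ≈ -1174.6)
T = 215502/5 (T = -5873/5 - 1*(-44275) = -5873/5 + 44275 = 215502/5 ≈ 43100.)
j(y, X) = -16
j(136, Q(8))/T = -16/215502/5 = -16*5/215502 = -40/107751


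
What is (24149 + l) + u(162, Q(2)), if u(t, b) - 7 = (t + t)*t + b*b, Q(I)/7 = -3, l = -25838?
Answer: 51247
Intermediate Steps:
Q(I) = -21 (Q(I) = 7*(-3) = -21)
u(t, b) = 7 + b² + 2*t² (u(t, b) = 7 + ((t + t)*t + b*b) = 7 + ((2*t)*t + b²) = 7 + (2*t² + b²) = 7 + (b² + 2*t²) = 7 + b² + 2*t²)
(24149 + l) + u(162, Q(2)) = (24149 - 25838) + (7 + (-21)² + 2*162²) = -1689 + (7 + 441 + 2*26244) = -1689 + (7 + 441 + 52488) = -1689 + 52936 = 51247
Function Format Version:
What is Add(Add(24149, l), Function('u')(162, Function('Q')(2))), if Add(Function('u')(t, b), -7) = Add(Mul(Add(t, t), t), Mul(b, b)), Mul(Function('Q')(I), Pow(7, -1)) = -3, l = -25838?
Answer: 51247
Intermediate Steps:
Function('Q')(I) = -21 (Function('Q')(I) = Mul(7, -3) = -21)
Function('u')(t, b) = Add(7, Pow(b, 2), Mul(2, Pow(t, 2))) (Function('u')(t, b) = Add(7, Add(Mul(Add(t, t), t), Mul(b, b))) = Add(7, Add(Mul(Mul(2, t), t), Pow(b, 2))) = Add(7, Add(Mul(2, Pow(t, 2)), Pow(b, 2))) = Add(7, Add(Pow(b, 2), Mul(2, Pow(t, 2)))) = Add(7, Pow(b, 2), Mul(2, Pow(t, 2))))
Add(Add(24149, l), Function('u')(162, Function('Q')(2))) = Add(Add(24149, -25838), Add(7, Pow(-21, 2), Mul(2, Pow(162, 2)))) = Add(-1689, Add(7, 441, Mul(2, 26244))) = Add(-1689, Add(7, 441, 52488)) = Add(-1689, 52936) = 51247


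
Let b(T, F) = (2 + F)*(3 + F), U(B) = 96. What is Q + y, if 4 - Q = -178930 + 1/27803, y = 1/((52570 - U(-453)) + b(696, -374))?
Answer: 947649182590289/5296082258 ≈ 1.7893e+5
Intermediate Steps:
y = 1/190486 (y = 1/((52570 - 1*96) + (6 + (-374)**2 + 5*(-374))) = 1/((52570 - 96) + (6 + 139876 - 1870)) = 1/(52474 + 138012) = 1/190486 ≈ 5.2497e-6)
Q = 4974902001/27803 (Q = 4 - (-178930 + 1/27803) = 4 - 1*(-4974790789/27803) = 4 + 4974790789/27803 = 4974902001/27803 ≈ 1.7893e+5)
Q + y = 4974902001/27803 + 1/190486 = 947649182590289/5296082258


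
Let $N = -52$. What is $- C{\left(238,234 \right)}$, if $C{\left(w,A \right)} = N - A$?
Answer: $286$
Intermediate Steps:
$C{\left(w,A \right)} = -52 - A$
$- C{\left(238,234 \right)} = - (-52 - 234) = \left(-1\right) \left(-286\right) = 286$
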